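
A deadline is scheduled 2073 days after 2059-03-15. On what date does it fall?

2064-11-16

Count 2073 days after March 15, 2059:
Day-of-year of March 15, 2059: 74.
Day-of-year of November 16, 2064: 321.
2059 has 365 days, so 365 − 74 = 291 days remain in 2059.
Full years: 2060: 366; 2061: 365; 2062: 365; 2063: 365. Sum = 1461.
Total: 291 + 1461 + 321 = 2073 days.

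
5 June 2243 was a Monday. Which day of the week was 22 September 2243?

June 2243: 30 − 5 = 25 days remain.
Then July (31), August (31): 31 + 31 = 62 days.
September 1–22, 2243: 22 days.
Total: 25 + 62 + 22 = 109 days.
109 mod 7 = 4, so 4 days after Monday is Friday.

Friday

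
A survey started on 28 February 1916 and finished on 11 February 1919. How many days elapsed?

February 28, 1916 → February 28, 1917: 366 days (1916 is a leap year).
February 28, 1917 → February 28, 1918: 365 days.
February 1918: 28 − 28 = 0 days remain (1918 is not a leap year, so February has 28 days).
Then 11 full months totalling 337 days.
February 1–11, 1919: 11 days (1919 is not a leap year).
Residual: 348 days.
Total: 1079 days.

1079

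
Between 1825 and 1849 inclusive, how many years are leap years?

Years divisible by 4 in [1825, 1849]: 1828, 1832, 1836, 1840, 1844, 1848.
No century exceptions apply. Count: 6.

6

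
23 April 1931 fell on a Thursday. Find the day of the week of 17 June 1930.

Tuesday

Count forward from the earlier date (June 17, 1930) to the later (April 23, 1931):
June 1930: 30 − 17 = 13 days remain.
Then 9 full months totalling 274 days.
April 1–23, 1931: 23 days.
Residual: 310 days.
Total: 310 days.
310 mod 7 = 2, so 2 days before Thursday is Tuesday.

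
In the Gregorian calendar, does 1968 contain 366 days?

1968 is a leap year.

Yes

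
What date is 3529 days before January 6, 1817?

May 10, 1807

Count 3529 days before January 6, 1817:
From May 10, 1807 to May 10, 1816: 9 years, of which 3 contain a Feb 29 — 6×365 + 3×366 = 3288 days.
May 1816: 31 − 10 = 21 days remain.
Then June (30), July (31), August (31), September (30), October (31), November (30), December (31): 30 + 31 + 31 + 30 + 31 + 30 + 31 = 214 days.
January 1–6, 1817: 6 days.
Residual: 241 days.
Total: 3529 days.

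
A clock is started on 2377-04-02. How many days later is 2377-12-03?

245

April 2377: 30 − 2 = 28 days remain.
Then May (31), June (30), July (31), August (31), September (30), October (31), November (30): 31 + 30 + 31 + 31 + 30 + 31 + 30 = 214 days.
December 1–3, 2377: 3 days.
Total: 28 + 214 + 3 = 245 days.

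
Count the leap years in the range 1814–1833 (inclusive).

5

Years divisible by 4 in [1814, 1833]: 1816, 1820, 1824, 1828, 1832.
No century exceptions apply. Count: 5.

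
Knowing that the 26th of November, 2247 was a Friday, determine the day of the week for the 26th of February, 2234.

Count forward from the earlier date (February 26, 2234) to the later (November 26, 2247):
From February 26, 2234 to February 26, 2247: 13 years, of which 3 contain a Feb 29 — 10×365 + 3×366 = 4748 days.
February 2247: 28 − 26 = 2 days remain (2247 is not a leap year, so February has 28 days).
Then March (31), April (30), May (31), June (30), July (31), August (31), September (30), October (31): 31 + 30 + 31 + 30 + 31 + 31 + 30 + 31 = 245 days.
November 1–26, 2247: 26 days.
Residual: 273 days.
Total: 5021 days.
5021 mod 7 = 2, so 2 days before Friday is Wednesday.

Wednesday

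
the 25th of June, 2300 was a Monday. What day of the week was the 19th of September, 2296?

Saturday

Count forward from the earlier date (September 19, 2296) to the later (June 25, 2300):
Day-of-year of September 19, 2296: 263.
Day-of-year of June 25, 2300: 176.
2296 has 366 days, so 366 − 263 = 103 days remain in 2296.
Full years: 2297: 365; 2298: 365; 2299: 365. Sum = 1095.
Total: 103 + 1095 + 176 = 1374 days.
1374 mod 7 = 2, so 2 days before Monday is Saturday.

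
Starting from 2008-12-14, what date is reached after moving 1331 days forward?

2012-08-06

Count 1331 days after December 14, 2008:
Day-of-year of December 14, 2008: 349.
Day-of-year of August 6, 2012: 219.
2008 has 366 days, so 366 − 349 = 17 days remain in 2008.
Full years: 2009: 365; 2010: 365; 2011: 365. Sum = 1095.
Total: 17 + 1095 + 219 = 1331 days.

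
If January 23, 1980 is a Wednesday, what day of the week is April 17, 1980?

January 1980: 31 − 23 = 8 days remain.
Then February 1980 (29), March (31): 29 + 31 = 60 days.
April 1–17, 1980: 17 days.
Total: 8 + 60 + 17 = 85 days.
85 mod 7 = 1, so 1 day after Wednesday is Thursday.

Thursday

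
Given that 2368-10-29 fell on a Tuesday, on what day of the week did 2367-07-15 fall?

Count forward from the earlier date (July 15, 2367) to the later (October 29, 2368):
July 15, 2367 → July 15, 2368: 366 days (2368 is a leap year).
July 2368: 31 − 15 = 16 days remain.
Then August (31), September (30): 31 + 30 = 61 days.
October 1–29, 2368: 29 days.
Residual: 106 days.
Total: 472 days.
472 mod 7 = 3, so 3 days before Tuesday is Saturday.

Saturday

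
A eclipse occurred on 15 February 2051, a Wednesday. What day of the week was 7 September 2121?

Sunday

From February 15, 2051 to February 15, 2121: 70 years, of which 17 contain a Feb 29 — 53×365 + 17×366 = 25567 days.
(2100 is not a leap year (divisible by 100 but not 400).)
February 2121: 28 − 15 = 13 days remain (2121 is not a leap year, so February has 28 days).
Then March (31), April (30), May (31), June (30), July (31), August (31): 31 + 30 + 31 + 30 + 31 + 31 = 184 days.
September 1–7, 2121: 7 days.
Residual: 204 days.
Total: 25771 days.
25771 mod 7 = 4, so 4 days after Wednesday is Sunday.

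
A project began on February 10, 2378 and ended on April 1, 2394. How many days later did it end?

5894

Day-of-year of February 10, 2378: 41.
Day-of-year of April 1, 2394: 91.
2378 has 365 days, so 365 − 41 = 324 days remain in 2378.
Full years 2379–2393: 11 common + 4 leap = 11×365 + 4×366 = 5479 days.
Total: 324 + 5479 + 91 = 5894 days.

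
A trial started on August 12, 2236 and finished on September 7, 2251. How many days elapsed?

Day-of-year of August 12, 2236: 225.
Day-of-year of September 7, 2251: 250.
2236 has 366 days, so 366 − 225 = 141 days remain in 2236.
Full years 2237–2250: 11 common + 3 leap = 11×365 + 3×366 = 5113 days.
Total: 141 + 5113 + 250 = 5504 days.

5504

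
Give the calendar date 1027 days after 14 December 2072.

7 October 2075

Count 1027 days after December 14, 2072:
Day-of-year of December 14, 2072: 349.
Day-of-year of October 7, 2075: 280.
2072 has 366 days, so 366 − 349 = 17 days remain in 2072.
Full years: 2073: 365; 2074: 365. Sum = 730.
Total: 17 + 730 + 280 = 1027 days.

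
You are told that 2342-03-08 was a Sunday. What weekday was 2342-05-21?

March 2342: 31 − 8 = 23 days remain.
Then April (30): 30 days.
May 1–21, 2342: 21 days.
Total: 23 + 30 + 21 = 74 days.
74 mod 7 = 4, so 4 days after Sunday is Thursday.

Thursday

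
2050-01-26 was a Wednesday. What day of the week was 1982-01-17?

Sunday

Count forward from the earlier date (January 17, 1982) to the later (January 26, 2050):
Day-of-year of January 17, 1982: 17.
Day-of-year of January 26, 2050: 26.
1982 has 365 days, so 365 − 17 = 348 days remain in 1982.
Full years 1983–2049: 50 common + 17 leap = 50×365 + 17×366 = 24472 days.
Total: 348 + 24472 + 26 = 24846 days.
24846 mod 7 = 3, so 3 days before Wednesday is Sunday.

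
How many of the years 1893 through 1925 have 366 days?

Years divisible by 4 in [1893, 1925]: 1896, 1900, 1904, 1908, 1912, 1916, 1920, 1924.
Of these, 1900 is divisible by 100 but not 400, so not leap.
Leap years: 8 − 1 = 7.

7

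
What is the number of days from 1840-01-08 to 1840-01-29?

21

Within January 1840: 29 − 8 = 21 days.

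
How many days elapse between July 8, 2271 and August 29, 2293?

8088

From July 8, 2271 to July 8, 2293: 22 years, of which 6 contain a Feb 29 — 16×365 + 6×366 = 8036 days.
July 2293: 31 − 8 = 23 days remain.
August 1–29, 2293: 29 days.
Residual: 52 days.
Total: 8088 days.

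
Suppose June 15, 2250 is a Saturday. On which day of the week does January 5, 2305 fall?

Day-of-year of June 15, 2250: 166.
Day-of-year of January 5, 2305: 5.
2250 has 365 days, so 365 − 166 = 199 days remain in 2250.
Full years 2251–2304: 41 common + 13 leap = 41×365 + 13×366 = 19723 days.
Total: 199 + 19723 + 5 = 19927 days.
19927 mod 7 = 5, so 5 days after Saturday is Thursday.

Thursday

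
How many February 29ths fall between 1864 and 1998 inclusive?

33

Years divisible by 4: 1864, 1868, …, 1996 — 34 in all.
Of these, 1900 is divisible by 100 but not 400, so not leap.
Leap years: 34 − 1 = 33.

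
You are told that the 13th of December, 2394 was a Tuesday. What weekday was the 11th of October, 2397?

Saturday

December 13, 2394 → December 13, 2395: 365 days.
December 13, 2395 → December 13, 2396: 366 days (2396 is a leap year).
December 2396: 31 − 13 = 18 days remain.
Then 9 full months totalling 273 days.
October 1–11, 2397: 11 days.
Residual: 302 days.
Total: 1033 days.
1033 mod 7 = 4, so 4 days after Tuesday is Saturday.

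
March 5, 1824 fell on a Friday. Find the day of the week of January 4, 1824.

Count forward from the earlier date (January 4, 1824) to the later (March 5, 1824):
January 1824: 31 − 4 = 27 days remain.
Then February 1824 (29): 29 days.
March 1–5, 1824: 5 days.
Total: 27 + 29 + 5 = 61 days.
61 mod 7 = 5, so 5 days before Friday is Sunday.

Sunday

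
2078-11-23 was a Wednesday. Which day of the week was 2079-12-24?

Sunday

November 23, 2078 → November 23, 2079: 365 days.
November 2079: 30 − 23 = 7 days remain.
December 1–24, 2079: 24 days.
Residual: 31 days.
Total: 396 days.
396 mod 7 = 4, so 4 days after Wednesday is Sunday.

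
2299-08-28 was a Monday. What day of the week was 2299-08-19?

Count forward from the earlier date (August 19, 2299) to the later (August 28, 2299):
Within August 2299: 28 − 19 = 9 days.
9 mod 7 = 2, so 2 days before Monday is Saturday.

Saturday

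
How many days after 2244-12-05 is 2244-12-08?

Within December 2244: 8 − 5 = 3 days.

3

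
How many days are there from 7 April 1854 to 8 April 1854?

1

Within April 1854: 8 − 7 = 1 day.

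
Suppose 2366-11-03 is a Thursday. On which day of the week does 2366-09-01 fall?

Thursday

Count forward from the earlier date (September 1, 2366) to the later (November 3, 2366):
September 2366: 30 − 1 = 29 days remain.
Then October (31): 31 days.
November 1–3, 2366: 3 days.
Total: 29 + 31 + 3 = 63 days.
63 is a multiple of 7, so 2366-09-01 falls on the same weekday: Thursday.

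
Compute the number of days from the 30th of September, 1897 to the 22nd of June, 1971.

26927

From September 30, 1897 to September 30, 1970: 73 years, of which 17 contain a Feb 29 — 56×365 + 17×366 = 26662 days.
(1900 is not a leap year (divisible by 100 but not 400).)
September 1970: 30 − 30 = 0 days remain.
Then October (31), November (30), December (31), January (31), February 1971 (28), March (31), April (30), May (31): 31 + 30 + 31 + 31 + 28 + 31 + 30 + 31 = 243 days.
June 1–22, 1971: 22 days.
Residual: 265 days.
Total: 26927 days.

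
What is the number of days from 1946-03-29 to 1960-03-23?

From March 29, 1946 to March 29, 1959: 13 years, of which 3 contain a Feb 29 — 10×365 + 3×366 = 4748 days.
March 1959: 31 − 29 = 2 days remain.
Then 11 full months totalling 335 days.
March 1–23, 1960: 23 days.
Residual: 360 days.
Total: 5108 days.

5108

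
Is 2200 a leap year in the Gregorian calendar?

2200 is not a leap year (divisible by 100 but not 400).

No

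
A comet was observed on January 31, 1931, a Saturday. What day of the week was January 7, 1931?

Wednesday

Count forward from the earlier date (January 7, 1931) to the later (January 31, 1931):
Within January 1931: 31 − 7 = 24 days.
24 mod 7 = 3, so 3 days before Saturday is Wednesday.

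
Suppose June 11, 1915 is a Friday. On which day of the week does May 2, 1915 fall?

Count forward from the earlier date (May 2, 1915) to the later (June 11, 1915):
May 1915: 31 − 2 = 29 days remain.
June 1–11, 1915: 11 days.
Total: 29 + 11 = 40 days.
40 mod 7 = 5, so 5 days before Friday is Sunday.

Sunday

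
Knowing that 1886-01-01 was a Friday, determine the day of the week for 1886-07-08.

Thursday

January 1886: 31 − 1 = 30 days remain.
Then February 1886 (28), March (31), April (30), May (31), June (30): 28 + 31 + 30 + 31 + 30 = 150 days.
July 1–8, 1886: 8 days.
Total: 30 + 150 + 8 = 188 days.
188 mod 7 = 6, so 6 days after Friday is Thursday.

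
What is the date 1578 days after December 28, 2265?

April 24, 2270

Count 1578 days after December 28, 2265:
December 28, 2265 → December 28, 2266: 365 days.
December 28, 2266 → December 28, 2267: 365 days.
December 28, 2267 → December 28, 2268: 366 days (2268 is a leap year).
December 28, 2268 → December 28, 2269: 365 days.
December 2269: 31 − 28 = 3 days remain.
Then January (31), February 2270 (28), March (31): 31 + 28 + 31 = 90 days.
April 1–24, 2270: 24 days.
Residual: 117 days.
Total: 1578 days.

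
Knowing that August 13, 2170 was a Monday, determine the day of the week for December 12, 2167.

Saturday

Count forward from the earlier date (December 12, 2167) to the later (August 13, 2170):
December 12, 2167 → December 12, 2168: 366 days (2168 is a leap year).
December 12, 2168 → December 12, 2169: 365 days.
December 2169: 31 − 12 = 19 days remain.
Then January (31), February 2170 (28), March (31), April (30), May (31), June (30), July (31): 31 + 28 + 31 + 30 + 31 + 30 + 31 = 212 days.
August 1–13, 2170: 13 days.
Residual: 244 days.
Total: 975 days.
975 mod 7 = 2, so 2 days before Monday is Saturday.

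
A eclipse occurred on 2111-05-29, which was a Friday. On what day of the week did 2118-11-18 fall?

From May 29, 2111 to May 29, 2118: 7 years, of which 2 contain a Feb 29 — 5×365 + 2×366 = 2557 days.
May 2118: 31 − 29 = 2 days remain.
Then June (30), July (31), August (31), September (30), October (31): 30 + 31 + 31 + 30 + 31 = 153 days.
November 1–18, 2118: 18 days.
Residual: 173 days.
Total: 2730 days.
2730 is a multiple of 7, so 2118-11-18 falls on the same weekday: Friday.

Friday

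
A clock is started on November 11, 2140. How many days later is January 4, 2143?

Day-of-year of November 11, 2140: 316.
Day-of-year of January 4, 2143: 4.
2140 has 366 days, so 366 − 316 = 50 days remain in 2140.
Full years: 2141: 365; 2142: 365. Sum = 730.
Total: 50 + 730 + 4 = 784 days.

784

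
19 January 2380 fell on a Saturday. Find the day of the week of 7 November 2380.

Friday

January 2380: 31 − 19 = 12 days remain.
Then 9 full months totalling 274 days.
November 1–7, 2380: 7 days.
Total: 12 + 274 + 7 = 293 days.
293 mod 7 = 6, so 6 days after Saturday is Friday.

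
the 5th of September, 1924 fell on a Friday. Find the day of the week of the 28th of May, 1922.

Sunday

Count forward from the earlier date (May 28, 1922) to the later (September 5, 1924):
May 28, 1922 → May 28, 1923: 365 days.
May 28, 1923 → May 28, 1924: 366 days (1924 is a leap year).
May 1924: 31 − 28 = 3 days remain.
Then June (30), July (31), August (31): 30 + 31 + 31 = 92 days.
September 1–5, 1924: 5 days.
Residual: 100 days.
Total: 831 days.
831 mod 7 = 5, so 5 days before Friday is Sunday.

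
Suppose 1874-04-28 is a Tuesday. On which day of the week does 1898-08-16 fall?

Day-of-year of April 28, 1874: 118.
Day-of-year of August 16, 1898: 228.
1874 has 365 days, so 365 − 118 = 247 days remain in 1874.
Full years 1875–1897: 17 common + 6 leap = 17×365 + 6×366 = 8401 days.
Total: 247 + 8401 + 228 = 8876 days.
8876 is a multiple of 7, so 1898-08-16 falls on the same weekday: Tuesday.

Tuesday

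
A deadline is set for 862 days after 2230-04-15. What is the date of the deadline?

2232-08-24

Count 862 days after April 15, 2230:
April 15, 2230 → April 15, 2231: 365 days.
April 15, 2231 → April 15, 2232: 366 days (2232 is a leap year).
April 2232: 30 − 15 = 15 days remain.
Then May (31), June (30), July (31): 31 + 30 + 31 = 92 days.
August 1–24, 2232: 24 days.
Residual: 131 days.
Total: 862 days.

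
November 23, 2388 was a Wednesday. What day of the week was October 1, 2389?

November 2388: 30 − 23 = 7 days remain.
Then 10 full months totalling 304 days.
October 1, 2389: 1 day.
Total: 7 + 304 + 1 = 312 days.
312 mod 7 = 4, so 4 days after Wednesday is Sunday.

Sunday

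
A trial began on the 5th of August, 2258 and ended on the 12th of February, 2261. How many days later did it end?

August 5, 2258 → August 5, 2259: 365 days.
August 5, 2259 → August 5, 2260: 366 days (2260 is a leap year).
August 2260: 31 − 5 = 26 days remain.
Then September (30), October (31), November (30), December (31), January (31): 30 + 31 + 30 + 31 + 31 = 153 days.
February 1–12, 2261: 12 days (2261 is not a leap year).
Residual: 191 days.
Total: 922 days.

922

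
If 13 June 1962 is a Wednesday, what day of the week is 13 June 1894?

Count forward from the earlier date (June 13, 1894) to the later (June 13, 1962):
From June 13, 1894 to June 13, 1962: 68 years, of which 16 contain a Feb 29 — 52×365 + 16×366 = 24836 days.
(1900 is not a leap year (divisible by 100 but not 400).)
Total: 24836 days.
24836 is a multiple of 7, so 13 June 1894 falls on the same weekday: Wednesday.

Wednesday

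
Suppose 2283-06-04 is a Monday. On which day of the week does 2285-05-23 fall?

June 4, 2283 → June 4, 2284: 366 days (2284 is a leap year).
June 2284: 30 − 4 = 26 days remain.
Then 10 full months totalling 304 days.
May 1–23, 2285: 23 days.
Residual: 353 days.
Total: 719 days.
719 mod 7 = 5, so 5 days after Monday is Saturday.

Saturday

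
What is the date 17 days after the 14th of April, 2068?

the 1st of May, 2068

Count 17 days after April 14, 2068:
April 2068: 30 − 14 = 16 days remain.
May 1, 2068: 1 day.
Total: 16 + 1 = 17 days.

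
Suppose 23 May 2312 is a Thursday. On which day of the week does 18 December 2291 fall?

Count forward from the earlier date (December 18, 2291) to the later (May 23, 2312):
Day-of-year of December 18, 2291: 352.
Day-of-year of May 23, 2312: 144.
2291 has 365 days, so 365 − 352 = 13 days remain in 2291.
Full years 2292–2311: 16 common + 4 leap = 16×365 + 4×366 = 7304 days.
Total: 13 + 7304 + 144 = 7461 days.
7461 mod 7 = 6, so 6 days before Thursday is Friday.

Friday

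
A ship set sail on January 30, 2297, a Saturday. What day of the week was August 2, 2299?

Wednesday

Day-of-year of January 30, 2297: 30.
Day-of-year of August 2, 2299: 214.
2297 has 365 days, so 365 − 30 = 335 days remain in 2297.
Full years: 2298: 365. Sum = 365.
Total: 335 + 365 + 214 = 914 days.
914 mod 7 = 4, so 4 days after Saturday is Wednesday.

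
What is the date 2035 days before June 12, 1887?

November 15, 1881

Count 2035 days before June 12, 1887:
November 15, 1881 → November 15, 1882: 365 days.
November 15, 1882 → November 15, 1883: 365 days.
November 15, 1883 → November 15, 1884: 366 days (1884 is a leap year).
November 15, 1884 → November 15, 1885: 365 days.
November 15, 1885 → November 15, 1886: 365 days.
November 1886: 30 − 15 = 15 days remain.
Then December (31), January (31), February 1887 (28), March (31), April (30), May (31): 31 + 31 + 28 + 31 + 30 + 31 = 182 days.
June 1–12, 1887: 12 days.
Residual: 209 days.
Total: 2035 days.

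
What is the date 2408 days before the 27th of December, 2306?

the 24th of May, 2300

Count 2408 days before December 27, 2306:
May 24, 2300 → May 24, 2301: 365 days.
May 24, 2301 → May 24, 2302: 365 days.
May 24, 2302 → May 24, 2303: 365 days.
May 24, 2303 → May 24, 2304: 366 days (2304 is a leap year).
May 24, 2304 → May 24, 2305: 365 days.
May 24, 2305 → May 24, 2306: 365 days.
May 2306: 31 − 24 = 7 days remain.
Then June (30), July (31), August (31), September (30), October (31), November (30): 30 + 31 + 31 + 30 + 31 + 30 = 183 days.
December 1–27, 2306: 27 days.
Residual: 217 days.
Total: 2408 days.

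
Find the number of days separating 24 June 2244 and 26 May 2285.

From June 24, 2244 to June 24, 2284: 40 years, of which 10 contain a Feb 29 — 30×365 + 10×366 = 14610 days.
June 2284: 30 − 24 = 6 days remain.
Then 10 full months totalling 304 days.
May 1–26, 2285: 26 days.
Residual: 336 days.
Total: 14946 days.

14946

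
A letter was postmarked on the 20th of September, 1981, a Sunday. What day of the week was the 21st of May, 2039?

Saturday

Day-of-year of September 20, 1981: 263.
Day-of-year of May 21, 2039: 141.
1981 has 365 days, so 365 − 263 = 102 days remain in 1981.
Full years 1982–2038: 43 common + 14 leap = 43×365 + 14×366 = 20819 days.
Total: 102 + 20819 + 141 = 21062 days.
21062 mod 7 = 6, so 6 days after Sunday is Saturday.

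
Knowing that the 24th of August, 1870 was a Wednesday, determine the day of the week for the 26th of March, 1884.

From August 24, 1870 to August 24, 1883: 13 years, of which 3 contain a Feb 29 — 10×365 + 3×366 = 4748 days.
August 1883: 31 − 24 = 7 days remain.
Then September (30), October (31), November (30), December (31), January (31), February 1884 (29): 30 + 31 + 30 + 31 + 31 + 29 = 182 days.
March 1–26, 1884: 26 days.
Residual: 215 days.
Total: 4963 days.
4963 is a multiple of 7, so the 26th of March, 1884 falls on the same weekday: Wednesday.

Wednesday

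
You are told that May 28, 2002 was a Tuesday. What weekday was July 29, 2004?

May 2002: 31 − 28 = 3 days remain.
Then 25 full months totalling 761 days.
July 1–29, 2004: 29 days.
Total: 3 + 761 + 29 = 793 days.
793 mod 7 = 2, so 2 days after Tuesday is Thursday.

Thursday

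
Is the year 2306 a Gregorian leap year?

2306 is not a leap year.

No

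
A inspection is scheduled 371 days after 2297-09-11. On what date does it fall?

2298-09-17

Count 371 days after September 11, 2297:
September 2297: 30 − 11 = 19 days remain.
Then 11 full months totalling 335 days.
September 1–17, 2298: 17 days.
Total: 19 + 335 + 17 = 371 days.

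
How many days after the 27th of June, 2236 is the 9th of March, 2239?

Day-of-year of June 27, 2236: 179.
Day-of-year of March 9, 2239: 68.
2236 has 366 days, so 366 − 179 = 187 days remain in 2236.
Full years: 2237: 365; 2238: 365. Sum = 730.
Total: 187 + 730 + 68 = 985 days.

985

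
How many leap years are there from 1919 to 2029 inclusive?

28

Years divisible by 4: 1920, 1924, …, 2028 — 28 in all.
2000 is divisible by 400, so still leap.
No century exceptions apply. Count: 28.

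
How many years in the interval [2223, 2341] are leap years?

Years divisible by 4: 2224, 2228, …, 2340 — 30 in all.
Of these, 2300 is divisible by 100 but not 400, so not leap.
Leap years: 30 − 1 = 29.

29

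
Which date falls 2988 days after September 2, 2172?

November 7, 2180

Count 2988 days after September 2, 2172:
From September 2, 2172 to September 2, 2180: 8 years, of which 2 contain a Feb 29 — 6×365 + 2×366 = 2922 days.
September 2180: 30 − 2 = 28 days remain.
Then October (31): 31 days.
November 1–7, 2180: 7 days.
Residual: 66 days.
Total: 2988 days.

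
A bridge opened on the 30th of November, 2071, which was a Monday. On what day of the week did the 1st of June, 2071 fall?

Monday

Count forward from the earlier date (June 1, 2071) to the later (November 30, 2071):
June 2071: 30 − 1 = 29 days remain.
Then July (31), August (31), September (30), October (31): 31 + 31 + 30 + 31 = 123 days.
November 1–30, 2071: 30 days.
Total: 29 + 123 + 30 = 182 days.
182 is a multiple of 7, so the 1st of June, 2071 falls on the same weekday: Monday.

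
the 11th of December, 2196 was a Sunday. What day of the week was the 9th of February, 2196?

Count forward from the earlier date (February 9, 2196) to the later (December 11, 2196):
February 2196: 29 − 9 = 20 days remain (2196 is a leap year, so February has 29 days).
Then 9 full months totalling 275 days.
December 1–11, 2196: 11 days.
Total: 20 + 275 + 11 = 306 days.
306 mod 7 = 5, so 5 days before Sunday is Tuesday.

Tuesday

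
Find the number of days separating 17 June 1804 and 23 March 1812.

Day-of-year of June 17, 1804: 169.
Day-of-year of March 23, 1812: 83.
1804 has 366 days, so 366 − 169 = 197 days remain in 1804.
Full years 1805–1811: 6 common + 1 leap = 6×365 + 1×366 = 2556 days.
Total: 197 + 2556 + 83 = 2836 days.

2836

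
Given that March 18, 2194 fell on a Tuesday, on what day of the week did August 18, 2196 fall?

Day-of-year of March 18, 2194: 77.
Day-of-year of August 18, 2196: 231.
2194 has 365 days, so 365 − 77 = 288 days remain in 2194.
Full years: 2195: 365. Sum = 365.
Total: 288 + 365 + 231 = 884 days.
884 mod 7 = 2, so 2 days after Tuesday is Thursday.

Thursday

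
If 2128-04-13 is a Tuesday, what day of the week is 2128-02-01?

Count forward from the earlier date (February 1, 2128) to the later (April 13, 2128):
February 2128: 29 − 1 = 28 days remain (2128 is a leap year, so February has 29 days).
Then March (31): 31 days.
April 1–13, 2128: 13 days.
Total: 28 + 31 + 13 = 72 days.
72 mod 7 = 2, so 2 days before Tuesday is Sunday.

Sunday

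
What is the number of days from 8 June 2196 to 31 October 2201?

June 8, 2196 → June 8, 2197: 365 days.
June 8, 2197 → June 8, 2198: 365 days.
June 8, 2198 → June 8, 2199: 365 days.
June 8, 2199 → June 8, 2200: 365 days (2200 is not a leap year (divisible by 100 but not 400)).
June 8, 2200 → June 8, 2201: 365 days.
June 2201: 30 − 8 = 22 days remain.
Then July (31), August (31), September (30): 31 + 31 + 30 = 92 days.
October 1–31, 2201: 31 days.
Residual: 145 days.
Total: 1970 days.

1970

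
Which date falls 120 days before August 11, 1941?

April 13, 1941

Count 120 days before August 11, 1941:
April 1941: 30 − 13 = 17 days remain.
Then May (31), June (30), July (31): 31 + 30 + 31 = 92 days.
August 1–11, 1941: 11 days.
Total: 17 + 92 + 11 = 120 days.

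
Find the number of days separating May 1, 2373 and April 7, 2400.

From May 1, 2373 to May 1, 2399: 26 years, of which 6 contain a Feb 29 — 20×365 + 6×366 = 9496 days.
May 2399: 31 − 1 = 30 days remain.
Then 10 full months totalling 305 days.
April 1–7, 2400: 7 days.
Residual: 342 days.
Total: 9838 days.

9838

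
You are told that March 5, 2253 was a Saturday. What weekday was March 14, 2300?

From March 5, 2253 to March 5, 2300: 47 years, of which 11 contain a Feb 29 — 36×365 + 11×366 = 17166 days.
(2300 is not a leap year (divisible by 100 but not 400).)
Within March 2300: 14 − 5 = 9 days.
Total: 17175 days.
17175 mod 7 = 4, so 4 days after Saturday is Wednesday.

Wednesday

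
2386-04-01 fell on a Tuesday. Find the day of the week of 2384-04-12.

Count forward from the earlier date (April 12, 2384) to the later (April 1, 2386):
Day-of-year of April 12, 2384: 103.
Day-of-year of April 1, 2386: 91.
2384 has 366 days, so 366 − 103 = 263 days remain in 2384.
Full years: 2385: 365. Sum = 365.
Total: 263 + 365 + 91 = 719 days.
719 mod 7 = 5, so 5 days before Tuesday is Thursday.

Thursday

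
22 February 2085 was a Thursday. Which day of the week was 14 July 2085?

Saturday

February 2085: 28 − 22 = 6 days remain (2085 is not a leap year, so February has 28 days).
Then March (31), April (30), May (31), June (30): 31 + 30 + 31 + 30 = 122 days.
July 1–14, 2085: 14 days.
Total: 6 + 122 + 14 = 142 days.
142 mod 7 = 2, so 2 days after Thursday is Saturday.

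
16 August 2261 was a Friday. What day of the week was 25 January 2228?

Count forward from the earlier date (January 25, 2228) to the later (August 16, 2261):
From January 25, 2228 to January 25, 2261: 33 years, of which 9 contain a Feb 29 — 24×365 + 9×366 = 12054 days.
January 2261: 31 − 25 = 6 days remain.
Then February 2261 (28), March (31), April (30), May (31), June (30), July (31): 28 + 31 + 30 + 31 + 30 + 31 = 181 days.
August 1–16, 2261: 16 days.
Residual: 203 days.
Total: 12257 days.
12257 is a multiple of 7, so 25 January 2228 falls on the same weekday: Friday.

Friday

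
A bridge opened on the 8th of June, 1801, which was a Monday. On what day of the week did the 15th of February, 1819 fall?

Monday

From June 8, 1801 to June 8, 1818: 17 years, of which 4 contain a Feb 29 — 13×365 + 4×366 = 6209 days.
June 1818: 30 − 8 = 22 days remain.
Then July (31), August (31), September (30), October (31), November (30), December (31), January (31): 31 + 31 + 30 + 31 + 30 + 31 + 31 = 215 days.
February 1–15, 1819: 15 days (1819 is not a leap year).
Residual: 252 days.
Total: 6461 days.
6461 is a multiple of 7, so the 15th of February, 1819 falls on the same weekday: Monday.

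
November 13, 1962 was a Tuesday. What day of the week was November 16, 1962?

Within November 1962: 16 − 13 = 3 days.
3 mod 7 = 3, so 3 days after Tuesday is Friday.

Friday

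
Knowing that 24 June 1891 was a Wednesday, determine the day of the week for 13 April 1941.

Sunday

Day-of-year of June 24, 1891: 175.
Day-of-year of April 13, 1941: 103.
1891 has 365 days, so 365 − 175 = 190 days remain in 1891.
Full years 1892–1940: 37 common + 12 leap = 37×365 + 12×366 = 17897 days.
Total: 190 + 17897 + 103 = 18190 days.
18190 mod 7 = 4, so 4 days after Wednesday is Sunday.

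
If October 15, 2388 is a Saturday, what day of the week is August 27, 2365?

Friday

Count forward from the earlier date (August 27, 2365) to the later (October 15, 2388):
Day-of-year of August 27, 2365: 239.
Day-of-year of October 15, 2388: 289.
2365 has 365 days, so 365 − 239 = 126 days remain in 2365.
Full years 2366–2387: 17 common + 5 leap = 17×365 + 5×366 = 8035 days.
Total: 126 + 8035 + 289 = 8450 days.
8450 mod 7 = 1, so 1 day before Saturday is Friday.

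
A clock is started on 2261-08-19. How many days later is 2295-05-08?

12315

From August 19, 2261 to August 19, 2294: 33 years, of which 8 contain a Feb 29 — 25×365 + 8×366 = 12053 days.
August 2294: 31 − 19 = 12 days remain.
Then September (30), October (31), November (30), December (31), January (31), February 2295 (28), March (31), April (30): 30 + 31 + 30 + 31 + 31 + 28 + 31 + 30 = 242 days.
May 1–8, 2295: 8 days.
Residual: 262 days.
Total: 12315 days.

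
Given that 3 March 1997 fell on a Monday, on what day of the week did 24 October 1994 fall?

Monday

Count forward from the earlier date (October 24, 1994) to the later (March 3, 1997):
October 24, 1994 → October 24, 1995: 365 days.
October 24, 1995 → October 24, 1996: 366 days (1996 is a leap year).
October 1996: 31 − 24 = 7 days remain.
Then November (30), December (31), January (31), February 1997 (28): 30 + 31 + 31 + 28 = 120 days.
March 1–3, 1997: 3 days.
Residual: 130 days.
Total: 861 days.
861 is a multiple of 7, so 24 October 1994 falls on the same weekday: Monday.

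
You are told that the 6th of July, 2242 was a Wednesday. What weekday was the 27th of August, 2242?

July 2242: 31 − 6 = 25 days remain.
August 1–27, 2242: 27 days.
Total: 25 + 27 = 52 days.
52 mod 7 = 3, so 3 days after Wednesday is Saturday.

Saturday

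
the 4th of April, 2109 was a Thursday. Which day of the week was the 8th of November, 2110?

Saturday

April 4, 2109 → April 4, 2110: 365 days.
April 2110: 30 − 4 = 26 days remain.
Then May (31), June (30), July (31), August (31), September (30), October (31): 31 + 30 + 31 + 31 + 30 + 31 = 184 days.
November 1–8, 2110: 8 days.
Residual: 218 days.
Total: 583 days.
583 mod 7 = 2, so 2 days after Thursday is Saturday.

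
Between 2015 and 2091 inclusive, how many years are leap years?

19

Years divisible by 4: 2016, 2020, …, 2088 — 19 in all.
No century exceptions apply. Count: 19.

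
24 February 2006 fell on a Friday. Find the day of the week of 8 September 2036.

Monday

Day-of-year of February 24, 2006: 55.
Day-of-year of September 8, 2036: 252.
2006 has 365 days, so 365 − 55 = 310 days remain in 2006.
Full years 2007–2035: 22 common + 7 leap = 22×365 + 7×366 = 10592 days.
Total: 310 + 10592 + 252 = 11154 days.
11154 mod 7 = 3, so 3 days after Friday is Monday.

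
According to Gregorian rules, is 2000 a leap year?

Yes

2000 is a leap year (divisible by 400).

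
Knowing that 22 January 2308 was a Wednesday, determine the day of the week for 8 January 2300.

Count forward from the earlier date (January 8, 2300) to the later (January 22, 2308):
Day-of-year of January 8, 2300: 8.
Day-of-year of January 22, 2308: 22.
2300 has 365 days, so 365 − 8 = 357 days remain in 2300.
Full years 2301–2307: 6 common + 1 leap = 6×365 + 1×366 = 2556 days.
Total: 357 + 2556 + 22 = 2935 days.
2935 mod 7 = 2, so 2 days before Wednesday is Monday.

Monday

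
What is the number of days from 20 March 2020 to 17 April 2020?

28

March 2020: 31 − 20 = 11 days remain.
April 1–17, 2020: 17 days.
Total: 11 + 17 = 28 days.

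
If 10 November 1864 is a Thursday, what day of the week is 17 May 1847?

Monday

Count forward from the earlier date (May 17, 1847) to the later (November 10, 1864):
From May 17, 1847 to May 17, 1864: 17 years, of which 5 contain a Feb 29 — 12×365 + 5×366 = 6210 days.
May 1864: 31 − 17 = 14 days remain.
Then June (30), July (31), August (31), September (30), October (31): 30 + 31 + 31 + 30 + 31 = 153 days.
November 1–10, 1864: 10 days.
Residual: 177 days.
Total: 6387 days.
6387 mod 7 = 3, so 3 days before Thursday is Monday.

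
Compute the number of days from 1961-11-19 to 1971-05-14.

Day-of-year of November 19, 1961: 323.
Day-of-year of May 14, 1971: 134.
1961 has 365 days, so 365 − 323 = 42 days remain in 1961.
Full years 1962–1970: 7 common + 2 leap = 7×365 + 2×366 = 3287 days.
Total: 42 + 3287 + 134 = 3463 days.

3463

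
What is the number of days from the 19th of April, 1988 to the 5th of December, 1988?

April 1988: 30 − 19 = 11 days remain.
Then May (31), June (30), July (31), August (31), September (30), October (31), November (30): 31 + 30 + 31 + 31 + 30 + 31 + 30 = 214 days.
December 1–5, 1988: 5 days.
Total: 11 + 214 + 5 = 230 days.

230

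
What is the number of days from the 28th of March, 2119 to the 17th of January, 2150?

11253

From March 28, 2119 to March 28, 2149: 30 years, of which 8 contain a Feb 29 — 22×365 + 8×366 = 10958 days.
March 2149: 31 − 28 = 3 days remain.
Then 9 full months totalling 275 days.
January 1–17, 2150: 17 days.
Residual: 295 days.
Total: 11253 days.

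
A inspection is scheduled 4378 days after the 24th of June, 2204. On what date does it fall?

the 19th of June, 2216

Count 4378 days after June 24, 2204:
From June 24, 2204 to June 24, 2215: 11 years, of which 2 contain a Feb 29 — 9×365 + 2×366 = 4017 days.
June 2215: 30 − 24 = 6 days remain.
Then 11 full months totalling 336 days.
June 1–19, 2216: 19 days.
Residual: 361 days.
Total: 4378 days.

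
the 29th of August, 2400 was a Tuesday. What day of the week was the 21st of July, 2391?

Count forward from the earlier date (July 21, 2391) to the later (August 29, 2400):
Day-of-year of July 21, 2391: 202.
Day-of-year of August 29, 2400: 242.
2391 has 365 days, so 365 − 202 = 163 days remain in 2391.
Full years 2392–2399: 6 common + 2 leap = 6×365 + 2×366 = 2922 days.
Total: 163 + 2922 + 242 = 3327 days.
3327 mod 7 = 2, so 2 days before Tuesday is Sunday.

Sunday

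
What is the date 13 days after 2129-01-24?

2129-02-06

Count 13 days after January 24, 2129:
January 2129: 31 − 24 = 7 days remain.
February 1–6, 2129: 6 days (2129 is not a leap year).
Total: 7 + 6 = 13 days.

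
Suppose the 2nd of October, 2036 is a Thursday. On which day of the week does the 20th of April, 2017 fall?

Count forward from the earlier date (April 20, 2017) to the later (October 2, 2036):
From April 20, 2017 to April 20, 2036: 19 years, of which 5 contain a Feb 29 — 14×365 + 5×366 = 6940 days.
April 2036: 30 − 20 = 10 days remain.
Then May (31), June (30), July (31), August (31), September (30): 31 + 30 + 31 + 31 + 30 = 153 days.
October 1–2, 2036: 2 days.
Residual: 165 days.
Total: 7105 days.
7105 is a multiple of 7, so the 20th of April, 2017 falls on the same weekday: Thursday.

Thursday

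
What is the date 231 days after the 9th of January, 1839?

the 28th of August, 1839

Count 231 days after January 9, 1839:
January 1839: 31 − 9 = 22 days remain.
Then February 1839 (28), March (31), April (30), May (31), June (30), July (31): 28 + 31 + 30 + 31 + 30 + 31 = 181 days.
August 1–28, 1839: 28 days.
Total: 22 + 181 + 28 = 231 days.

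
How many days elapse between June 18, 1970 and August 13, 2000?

11014

From June 18, 1970 to June 18, 2000: 30 years, of which 8 contain a Feb 29 — 22×365 + 8×366 = 10958 days.
(2000 is a leap year (divisible by 400).)
June 2000: 30 − 18 = 12 days remain.
Then July (31): 31 days.
August 1–13, 2000: 13 days.
Residual: 56 days.
Total: 11014 days.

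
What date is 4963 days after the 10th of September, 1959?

the 12th of April, 1973

Count 4963 days after September 10, 1959:
Day-of-year of September 10, 1959: 253.
Day-of-year of April 12, 1973: 102.
1959 has 365 days, so 365 − 253 = 112 days remain in 1959.
Full years 1960–1972: 9 common + 4 leap = 9×365 + 4×366 = 4749 days.
Total: 112 + 4749 + 102 = 4963 days.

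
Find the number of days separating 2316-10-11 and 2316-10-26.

Within October 2316: 26 − 11 = 15 days.

15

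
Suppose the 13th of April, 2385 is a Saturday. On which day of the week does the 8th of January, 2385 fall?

Count forward from the earlier date (January 8, 2385) to the later (April 13, 2385):
January 2385: 31 − 8 = 23 days remain.
Then February 2385 (28), March (31): 28 + 31 = 59 days.
April 1–13, 2385: 13 days.
Total: 23 + 59 + 13 = 95 days.
95 mod 7 = 4, so 4 days before Saturday is Tuesday.

Tuesday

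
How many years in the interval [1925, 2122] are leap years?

48

Years divisible by 4: 1928, 1932, …, 2120 — 49 in all.
Of these, 2100 is divisible by 100 but not 400, so not leap.
2000 is divisible by 400, so still leap.
Leap years: 49 − 1 = 48.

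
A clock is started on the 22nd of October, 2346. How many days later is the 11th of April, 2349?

October 22, 2346 → October 22, 2347: 365 days.
October 22, 2347 → October 22, 2348: 366 days (2348 is a leap year).
October 2348: 31 − 22 = 9 days remain.
Then November (30), December (31), January (31), February 2349 (28), March (31): 30 + 31 + 31 + 28 + 31 = 151 days.
April 1–11, 2349: 11 days.
Residual: 171 days.
Total: 902 days.

902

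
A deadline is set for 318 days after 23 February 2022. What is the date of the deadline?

7 January 2023

Count 318 days after February 23, 2022:
Day-of-year of February 23, 2022: 54.
Day-of-year of January 7, 2023: 7.
2022 has 365 days, so 365 − 54 = 311 days remain in 2022.
Total: 311 + 7 = 318 days.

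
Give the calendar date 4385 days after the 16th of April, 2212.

the 18th of April, 2224

Count 4385 days after April 16, 2212:
Day-of-year of April 16, 2212: 107.
Day-of-year of April 18, 2224: 109.
2212 has 366 days, so 366 − 107 = 259 days remain in 2212.
Full years 2213–2223: 9 common + 2 leap = 9×365 + 2×366 = 4017 days.
Total: 259 + 4017 + 109 = 4385 days.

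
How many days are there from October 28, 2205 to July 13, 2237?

From October 28, 2205 to October 28, 2236: 31 years, of which 8 contain a Feb 29 — 23×365 + 8×366 = 11323 days.
October 2236: 31 − 28 = 3 days remain.
Then November (30), December (31), January (31), February 2237 (28), March (31), April (30), May (31), June (30): 30 + 31 + 31 + 28 + 31 + 30 + 31 + 30 = 242 days.
July 1–13, 2237: 13 days.
Residual: 258 days.
Total: 11581 days.

11581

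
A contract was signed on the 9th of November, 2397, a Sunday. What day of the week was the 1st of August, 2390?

Count forward from the earlier date (August 1, 2390) to the later (November 9, 2397):
From August 1, 2390 to August 1, 2397: 7 years, of which 2 contain a Feb 29 — 5×365 + 2×366 = 2557 days.
August 2397: 31 − 1 = 30 days remain.
Then September (30), October (31): 30 + 31 = 61 days.
November 1–9, 2397: 9 days.
Residual: 100 days.
Total: 2657 days.
2657 mod 7 = 4, so 4 days before Sunday is Wednesday.

Wednesday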